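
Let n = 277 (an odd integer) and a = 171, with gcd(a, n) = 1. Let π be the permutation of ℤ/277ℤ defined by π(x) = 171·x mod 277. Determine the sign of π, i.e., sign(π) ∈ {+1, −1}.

Start at x=256: 256 → 10 → 48 → 175 → 9 → 154 → 19 → … (one orbit).
The orbit structure of x ↦ 171x mod 277: 5 orbits of sizes [69, 69, 69, 69, 1].
With 5 cycles on 277 points, sign = (−1)^{277−5} = +1.
The Jacobi symbol (171|277) = +1 (Zolotarev) agrees.

+1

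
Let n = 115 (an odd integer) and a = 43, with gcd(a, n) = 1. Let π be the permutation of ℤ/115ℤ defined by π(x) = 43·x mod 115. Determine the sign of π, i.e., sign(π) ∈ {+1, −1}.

+1

Orbit of 104 under x↦43x: [104, 102, 16, 113, 29, 97, 31]… (length divides ord_115(43)).
5 cycles of lengths [44, 44, 22, 4, 1].
5 cycles on 115: each ℓ→(−1)^(ℓ−1), product (−1)^110 = +1.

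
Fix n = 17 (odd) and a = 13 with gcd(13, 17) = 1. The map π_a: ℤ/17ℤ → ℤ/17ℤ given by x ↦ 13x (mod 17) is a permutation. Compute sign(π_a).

Orbit of 4 under x↦13x: [4, 1, 13, 16]… (length divides ord_17(13)).
Cycle lengths of π_13 on ℤ/17ℤ: [4, 4, 4, 4, 1]; 5 cycles in total.
Σ(ℓ_i−1) = 17−5 = 12; sign = (−1)^12 = +1.
Zolotarev: (13|17) = +1, matching the cycle-count sign.

+1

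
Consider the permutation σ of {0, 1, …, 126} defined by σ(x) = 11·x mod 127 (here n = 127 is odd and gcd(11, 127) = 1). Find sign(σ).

+1

Start at x=74: 74 → 52 → 64 → 69 → 124 → 94 → 18 → … (one orbit).
Decompose π into cycles: lengths [63, 63, 1] (3 cycles, including the fixed point 0).
n − c = 127 − 3 = 124; sign = (−1)^124 = +1.
Check: (11/127) = +1 by Zolotarev.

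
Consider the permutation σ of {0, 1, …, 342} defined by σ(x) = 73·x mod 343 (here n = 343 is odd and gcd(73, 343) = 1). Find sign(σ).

Start at x=61: 61 → 337 → 248 → 268 → 13 → 263 → 334 → … (one orbit).
4 cycles of lengths [294, 42, 6, 1].
343 − 4 = 339 transpositions; sign(π) = (−1)^339 = -1.

-1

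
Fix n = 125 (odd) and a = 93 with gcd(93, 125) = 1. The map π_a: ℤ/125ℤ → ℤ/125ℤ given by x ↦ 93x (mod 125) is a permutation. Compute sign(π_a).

-1

Orbit of 57 under x↦93x: [57, 51, 118, 99, 82, 1, 93]… (length divides ord_125(93)).
Decompose π into cycles: lengths [20, 20, 20, 20, 20, 4, 4, 4, 4, 4, 4, 1] (12 cycles, including the fixed point 0).
12 cycles on 125: each ℓ→(−1)^(ℓ−1), product (−1)^113 = -1.
Via Zolotarev, sign(π_{93}) = (93|125) = -1.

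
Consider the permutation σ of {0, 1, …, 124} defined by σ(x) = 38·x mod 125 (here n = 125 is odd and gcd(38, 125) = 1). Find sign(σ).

Trace 86: π^k(86) = [86, 18, 59, 117, 71, 73, 24] for k=0..6.
π_38 has 4 disjoint cycles with lengths [100, 20, 4, 1] on {0,…,124}.
4 cycles on 125: each ℓ→(−1)^(ℓ−1), product (−1)^121 = -1.
(38|125)_J = -1 (Zolotarev's lemma cross-check).

-1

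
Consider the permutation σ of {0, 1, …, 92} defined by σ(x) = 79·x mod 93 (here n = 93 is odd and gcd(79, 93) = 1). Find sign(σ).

-1

Trace 58: π^k(58) = [58, 25, 22, 64, 34, 82, 61] for k=0..6.
Cycle type of π: 30×3 + 1×3; total 6 cycles.
93 − 6 = 87 transpositions; sign(π) = (−1)^87 = -1.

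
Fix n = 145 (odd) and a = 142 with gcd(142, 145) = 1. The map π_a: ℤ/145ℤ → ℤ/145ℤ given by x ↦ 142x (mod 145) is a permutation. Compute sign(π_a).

Start at x=108: 108 → 111 → 102 → 129 → 48 → 1 → 142 → … (one orbit).
The orbit structure of x ↦ 142x mod 145: 7 orbits of sizes [28, 28, 28, 28, 28, 4, 1].
Σ(ℓ_i−1) = 145−7 = 138; sign = (−1)^138 = +1.
Check: (142/145) = +1 by Zolotarev.

+1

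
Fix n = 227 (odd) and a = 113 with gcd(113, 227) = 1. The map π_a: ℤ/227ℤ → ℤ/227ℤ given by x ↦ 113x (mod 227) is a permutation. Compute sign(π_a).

Trace 79: π^k(79) = [79, 74, 190, 132, 161, 33, 97] for k=0..6.
Cycle type of π: 113×2 + 1; total 3 cycles.
n − c = 227 − 3 = 224; sign = (−1)^224 = +1.

+1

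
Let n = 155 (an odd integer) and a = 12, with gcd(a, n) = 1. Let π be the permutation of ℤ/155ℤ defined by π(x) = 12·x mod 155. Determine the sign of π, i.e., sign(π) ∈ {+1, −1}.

+1

Trace 13: π^k(13) = [13, 1, 12, 144, 23, 121, 57] for k=0..6.
Cycle type of π: 60×2 + 30 + 4 + 1; total 5 cycles.
155 − 5 = 150 transpositions; sign(π) = (−1)^150 = +1.
Zolotarev: (12|155) = +1, matching the cycle-count sign.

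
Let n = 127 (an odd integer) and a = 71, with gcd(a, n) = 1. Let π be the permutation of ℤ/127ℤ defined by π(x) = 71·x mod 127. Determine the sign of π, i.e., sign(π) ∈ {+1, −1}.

+1

Orbit of 61 under x↦71x: [61, 13, 34, 1, 71, 88, 25]… (length divides ord_127(71)).
Decompose π into cycles: lengths [63, 63, 1] (3 cycles, including the fixed point 0).
With 3 cycles on 127 points, sign = (−1)^{127−3} = +1.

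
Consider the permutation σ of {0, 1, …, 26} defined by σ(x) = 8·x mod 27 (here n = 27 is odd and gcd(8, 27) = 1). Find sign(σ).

Trace 26: π^k(26) = [26, 19, 17, 1, 8, 10] for k=0..5.
Decompose π into cycles: lengths [6, 6, 6, 2, 2, 2, 2, 1] (8 cycles, including the fixed point 0).
27 − 8 = 19 transpositions; sign(π) = (−1)^19 = -1.

-1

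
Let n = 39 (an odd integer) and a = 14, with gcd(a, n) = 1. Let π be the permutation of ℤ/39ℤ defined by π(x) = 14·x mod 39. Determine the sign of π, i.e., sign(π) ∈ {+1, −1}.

Trace 1: π^k(1) = [1, 14] for k=0..1.
26 cycles of lengths [2, 2, 2, 2, 2, 2, 2, 2, 2, 2, 2, 2, 2, 1, 1, 1, 1, 1, 1, 1, 1, 1, 1, 1, 1, 1].
n − c = 39 − 26 = 13; sign = (−1)^13 = -1.
The Jacobi symbol (14|39) = -1 (Zolotarev) agrees.

-1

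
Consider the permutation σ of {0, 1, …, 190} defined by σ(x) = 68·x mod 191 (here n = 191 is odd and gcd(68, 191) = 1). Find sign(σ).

+1

Start at x=97: 97 → 102 → 60 → 69 → 108 → 86 → 118 → … (one orbit).
3 cycles of lengths [95, 95, 1].
sign(π) = (−1)^{n − #cycles} = (−1)^{191−3} = (−1)^188 = +1.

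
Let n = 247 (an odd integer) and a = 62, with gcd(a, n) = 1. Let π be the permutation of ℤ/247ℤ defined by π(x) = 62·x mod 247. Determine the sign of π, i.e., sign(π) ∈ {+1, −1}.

Orbit of 144 under x↦62x: [144, 36, 9, 64, 16, 4, 1]… (length divides ord_247(62)).
Cycle type of π: 18×12 + 9×2 + 6×2 + 1; total 17 cycles.
247 − 17 = 230 transpositions; sign(π) = (−1)^230 = +1.
Check: (62/247) = +1 by Zolotarev.

+1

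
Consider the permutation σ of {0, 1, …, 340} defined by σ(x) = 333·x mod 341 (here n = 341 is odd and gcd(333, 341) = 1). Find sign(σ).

Orbit of 64 under x↦333x: [64, 170, 4, 309, 256, 339, 16]… (length divides ord_341(333)).
Decompose π into cycles: lengths [10, 10, 10, 10, 10, 10, 10, 10, 10, 10, 10, 10, 10, 10, 10, 10, 10, 10, 10, 10, 10, 10, 10, 10, 10, 10, 10, 10, 10, 10, 10, 10, 10, 5, 5, 1] (36 cycles, including the fixed point 0).
With 36 cycles on 341 points, sign = (−1)^{341−36} = -1.
Zolotarev: (333|341) = -1, matching the cycle-count sign.

-1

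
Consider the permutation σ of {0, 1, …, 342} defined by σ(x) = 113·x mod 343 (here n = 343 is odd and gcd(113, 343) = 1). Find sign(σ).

Trace 1: π^k(1) = [1, 113, 78, 239, 253, 120, 183] for k=0..6.
Cycle lengths of π_113 on ℤ/343ℤ: [49, 49, 49, 49, 49, 49, 7, 7, 7, 7, 7, 7, 1, 1, 1, 1, 1, 1, 1]; 19 cycles in total.
343 − 19 = 324 transpositions; sign(π) = (−1)^324 = +1.
Via Zolotarev, sign(π_{113}) = (113|343) = +1.

+1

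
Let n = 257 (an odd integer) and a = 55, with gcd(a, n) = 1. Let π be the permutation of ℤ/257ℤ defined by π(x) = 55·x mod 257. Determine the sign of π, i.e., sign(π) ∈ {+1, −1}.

Trace 207: π^k(207) = [207, 77, 123, 83, 196, 243, 1] for k=0..6.
2 cycles of lengths [256, 1].
Σ(ℓ_i−1) = 257−2 = 255; sign = (−1)^255 = -1.
Zolotarev: (55|257) = -1, matching the cycle-count sign.

-1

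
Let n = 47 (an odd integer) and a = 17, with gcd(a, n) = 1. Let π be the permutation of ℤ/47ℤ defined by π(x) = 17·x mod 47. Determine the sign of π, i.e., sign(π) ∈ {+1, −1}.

Start at x=36: 36 → 1 → 17 → 7 → 25 → 2 → 34 → … (one orbit).
The orbit structure of x ↦ 17x mod 47: 3 orbits of sizes [23, 23, 1].
Σ(ℓ_i−1) = 47−3 = 44; sign = (−1)^44 = +1.
Check: (17/47) = +1 by Zolotarev.

+1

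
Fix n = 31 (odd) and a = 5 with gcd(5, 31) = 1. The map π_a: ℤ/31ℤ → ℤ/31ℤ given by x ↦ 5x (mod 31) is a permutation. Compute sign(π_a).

Trace 1: π^k(1) = [1, 5, 25] for k=0..2.
π_5 has 11 disjoint cycles with lengths [3, 3, 3, 3, 3, 3, 3, 3, 3, 3, 1] on {0,…,30}.
With 11 cycles on 31 points, sign = (−1)^{31−11} = +1.
Check: (5/31) = +1 by Zolotarev.

+1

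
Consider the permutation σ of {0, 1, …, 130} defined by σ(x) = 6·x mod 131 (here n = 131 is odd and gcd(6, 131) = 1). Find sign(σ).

Trace 77: π^k(77) = [77, 69, 21, 126, 101, 82, 99] for k=0..6.
Cycle type of π: 130 + 1; total 2 cycles.
sign(π) = (−1)^{n − #cycles} = (−1)^{131−2} = (−1)^129 = -1.

-1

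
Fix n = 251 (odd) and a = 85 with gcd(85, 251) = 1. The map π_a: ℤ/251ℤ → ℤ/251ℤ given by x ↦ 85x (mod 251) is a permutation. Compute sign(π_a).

Orbit of 225 under x↦85x: [225, 49, 149, 115, 237, 65, 3]… (length divides ord_251(85)).
Cycle lengths of π_85 on ℤ/251ℤ: [125, 125, 1]; 3 cycles in total.
3 cycles on 251: each ℓ→(−1)^(ℓ−1), product (−1)^248 = +1.
The Jacobi symbol (85|251) = +1 (Zolotarev) agrees.

+1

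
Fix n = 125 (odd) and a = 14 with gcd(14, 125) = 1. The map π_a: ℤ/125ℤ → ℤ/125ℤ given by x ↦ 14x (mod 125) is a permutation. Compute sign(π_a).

+1

Trace 91: π^k(91) = [91, 24, 86, 79, 106, 109, 26] for k=0..6.
Cycle type of π: 50×2 + 10×2 + 2×2 + 1; total 7 cycles.
n − c = 125 − 7 = 118; sign = (−1)^118 = +1.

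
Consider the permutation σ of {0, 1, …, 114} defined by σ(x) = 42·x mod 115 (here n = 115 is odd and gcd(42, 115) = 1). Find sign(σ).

+1

Trace 4: π^k(4) = [4, 53, 41, 112, 104, 113, 31] for k=0..6.
5 cycles of lengths [44, 44, 22, 4, 1].
Σ(ℓ_i−1) = 115−5 = 110; sign = (−1)^110 = +1.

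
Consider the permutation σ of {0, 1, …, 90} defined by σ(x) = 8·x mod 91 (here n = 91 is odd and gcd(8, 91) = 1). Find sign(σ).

Trace 1: π^k(1) = [1, 8, 64, 57] for k=0..3.
Cycle type of π: 4×21 + 1×7; total 28 cycles.
sign(π) = (−1)^{n − #cycles} = (−1)^{91−28} = (−1)^63 = -1.
(8|91)_J = -1 (Zolotarev's lemma cross-check).

-1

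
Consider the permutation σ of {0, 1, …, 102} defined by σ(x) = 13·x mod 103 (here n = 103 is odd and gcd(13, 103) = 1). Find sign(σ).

Start at x=64: 64 → 8 → 1 → 13 → 66 → 34 → 30 → … (one orbit).
The orbit structure of x ↦ 13x mod 103: 7 orbits of sizes [17, 17, 17, 17, 17, 17, 1].
With 7 cycles on 103 points, sign = (−1)^{103−7} = +1.
Check: (13/103) = +1 by Zolotarev.

+1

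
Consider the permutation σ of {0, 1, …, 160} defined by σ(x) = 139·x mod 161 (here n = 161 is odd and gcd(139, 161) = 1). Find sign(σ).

Orbit of 1 under x↦139x: [1, 139]… (length divides ord_161(139)).
The orbit structure of x ↦ 139x mod 161: 92 orbits of sizes [2, 2, 2, 2, 2, 2, 2, 2, 2, 2, 2, 2, 2, 2, 2, 2, 2, 2, 2, 2, 2, 2, 2, 2, 2, 2, 2, 2, 2, 2, 2, 2, 2, 2, 2, 2, 2, 2, 2, 2, 2, 2, 2, 2, 2, 2, 2, 2, 2, 2, 2, 2, 2, 2, 2, 2, 2, 2, 2, 2, 2, 2, 2, 2, 2, 2, 2, 2, 2, 1, 1, 1, 1, 1, 1, 1, 1, 1, 1, 1, 1, 1, 1, 1, 1, 1, 1, 1, 1, 1, 1, 1].
161 − 92 = 69 transpositions; sign(π) = (−1)^69 = -1.
Zolotarev: (139|161) = -1, matching the cycle-count sign.

-1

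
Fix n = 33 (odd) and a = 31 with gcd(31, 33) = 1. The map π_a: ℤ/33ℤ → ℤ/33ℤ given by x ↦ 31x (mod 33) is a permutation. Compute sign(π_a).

+1

Orbit of 4 under x↦31x: [4, 25, 16, 1, 31]… (length divides ord_33(31)).
9 cycles of lengths [5, 5, 5, 5, 5, 5, 1, 1, 1].
n − c = 33 − 9 = 24; sign = (−1)^24 = +1.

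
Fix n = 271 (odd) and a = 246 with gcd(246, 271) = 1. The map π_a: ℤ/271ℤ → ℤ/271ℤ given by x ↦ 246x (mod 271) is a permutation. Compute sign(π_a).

Trace 165: π^k(165) = [165, 211, 145, 169, 111, 206, 270] for k=0..6.
Cycle type of π: 54×5 + 1; total 6 cycles.
With 6 cycles on 271 points, sign = (−1)^{271−6} = -1.
Via Zolotarev, sign(π_{246}) = (246|271) = -1.

-1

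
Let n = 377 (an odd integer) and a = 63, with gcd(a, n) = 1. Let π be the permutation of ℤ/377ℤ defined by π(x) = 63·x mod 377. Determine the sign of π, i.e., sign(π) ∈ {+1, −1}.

-1

Trace 125: π^k(125) = [125, 335, 370, 313, 115, 82, 265] for k=0..6.
Cycle lengths of π_63 on ℤ/377ℤ: [84, 84, 84, 84, 14, 14, 12, 1]; 8 cycles in total.
sign(π) = (−1)^{n − #cycles} = (−1)^{377−8} = (−1)^369 = -1.
(63|377)_J = -1 (Zolotarev's lemma cross-check).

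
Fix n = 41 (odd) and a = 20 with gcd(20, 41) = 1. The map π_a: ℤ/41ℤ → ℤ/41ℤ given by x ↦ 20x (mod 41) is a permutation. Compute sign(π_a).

Trace 16: π^k(16) = [16, 33, 4, 39, 1, 20, 31] for k=0..6.
Decompose π into cycles: lengths [20, 20, 1] (3 cycles, including the fixed point 0).
41 − 3 = 38 transpositions; sign(π) = (−1)^38 = +1.
(20|41)_J = +1 (Zolotarev's lemma cross-check).

+1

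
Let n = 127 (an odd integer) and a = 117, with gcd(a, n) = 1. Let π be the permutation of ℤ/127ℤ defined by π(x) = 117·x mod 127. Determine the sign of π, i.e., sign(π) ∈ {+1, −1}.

+1

Start at x=87: 87 → 19 → 64 → 122 → 50 → 8 → 47 → … (one orbit).
7 cycles of lengths [21, 21, 21, 21, 21, 21, 1].
127 − 7 = 120 transpositions; sign(π) = (−1)^120 = +1.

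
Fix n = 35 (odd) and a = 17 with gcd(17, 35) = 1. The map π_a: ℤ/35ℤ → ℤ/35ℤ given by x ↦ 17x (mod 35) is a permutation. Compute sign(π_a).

Orbit of 13 under x↦17x: [13, 11, 12, 29, 3, 16, 27]… (length divides ord_35(17)).
The orbit structure of x ↦ 17x mod 35: 5 orbits of sizes [12, 12, 6, 4, 1].
Σ(ℓ_i−1) = 35−5 = 30; sign = (−1)^30 = +1.

+1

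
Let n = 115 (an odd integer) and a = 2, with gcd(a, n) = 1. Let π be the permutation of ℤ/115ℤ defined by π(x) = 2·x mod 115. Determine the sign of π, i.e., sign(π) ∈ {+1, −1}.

-1

Start at x=62: 62 → 9 → 18 → 36 → 72 → 29 → 58 → … (one orbit).
6 cycles of lengths [44, 44, 11, 11, 4, 1].
n − c = 115 − 6 = 109; sign = (−1)^109 = -1.
(2|115)_J = -1 (Zolotarev's lemma cross-check).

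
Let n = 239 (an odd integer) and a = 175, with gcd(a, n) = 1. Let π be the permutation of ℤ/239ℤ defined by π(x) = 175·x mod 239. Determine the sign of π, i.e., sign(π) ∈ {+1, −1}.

Trace 220: π^k(220) = [220, 21, 90, 215, 102, 164, 20] for k=0..6.
π_175 has 2 disjoint cycles with lengths [238, 1] on {0,…,238}.
n − c = 239 − 2 = 237; sign = (−1)^237 = -1.

-1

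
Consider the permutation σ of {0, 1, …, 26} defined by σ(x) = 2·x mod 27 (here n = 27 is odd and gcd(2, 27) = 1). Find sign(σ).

Orbit of 1 under x↦2x: [1, 2, 4, 8, 16, 5, 10]… (length divides ord_27(2)).
Cycle lengths of π_2 on ℤ/27ℤ: [18, 6, 2, 1]; 4 cycles in total.
4 cycles on 27: each ℓ→(−1)^(ℓ−1), product (−1)^23 = -1.

-1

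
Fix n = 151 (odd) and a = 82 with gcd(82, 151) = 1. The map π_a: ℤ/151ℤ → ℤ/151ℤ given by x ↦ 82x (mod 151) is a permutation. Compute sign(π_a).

-1

Orbit of 1 under x↦82x: [1, 82, 80, 67, 58, 75, 110]… (length divides ord_151(82)).
The orbit structure of x ↦ 82x mod 151: 2 orbits of sizes [150, 1].
n − c = 151 − 2 = 149; sign = (−1)^149 = -1.
Check: (82/151) = -1 by Zolotarev.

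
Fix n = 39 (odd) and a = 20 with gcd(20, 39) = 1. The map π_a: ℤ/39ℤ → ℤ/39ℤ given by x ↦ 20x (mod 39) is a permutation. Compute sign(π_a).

Orbit of 22 under x↦20x: [22, 11, 25, 32, 16, 8, 4]… (length divides ord_39(20)).
π_20 has 5 disjoint cycles with lengths [12, 12, 12, 2, 1] on {0,…,38}.
sign(π) = (−1)^{n − #cycles} = (−1)^{39−5} = (−1)^34 = +1.
Check: (20/39) = +1 by Zolotarev.

+1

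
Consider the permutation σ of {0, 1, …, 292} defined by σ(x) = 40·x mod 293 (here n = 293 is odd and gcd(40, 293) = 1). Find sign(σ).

Start at x=256: 256 → 278 → 279 → 26 → 161 → 287 → 53 → … (one orbit).
Decompose π into cycles: lengths [73, 73, 73, 73, 1] (5 cycles, including the fixed point 0).
Σ(ℓ_i−1) = 293−5 = 288; sign = (−1)^288 = +1.

+1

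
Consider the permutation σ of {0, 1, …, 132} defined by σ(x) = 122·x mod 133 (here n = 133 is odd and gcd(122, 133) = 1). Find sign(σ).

Trace 12: π^k(12) = [12, 1, 122, 121, 132, 11] for k=0..5.
The orbit structure of x ↦ 122x mod 133: 23 orbits of sizes [6, 6, 6, 6, 6, 6, 6, 6, 6, 6, 6, 6, 6, 6, 6, 6, 6, 6, 6, 6, 6, 6, 1].
23 cycles on 133: each ℓ→(−1)^(ℓ−1), product (−1)^110 = +1.
Zolotarev: (122|133) = +1, matching the cycle-count sign.

+1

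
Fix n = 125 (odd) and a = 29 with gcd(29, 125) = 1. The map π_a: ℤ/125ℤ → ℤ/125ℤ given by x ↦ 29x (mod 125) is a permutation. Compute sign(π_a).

+1

Start at x=54: 54 → 66 → 39 → 6 → 49 → 46 → 84 → … (one orbit).
Cycle lengths of π_29 on ℤ/125ℤ: [50, 50, 10, 10, 2, 2, 1]; 7 cycles in total.
sign(π) = (−1)^{n − #cycles} = (−1)^{125−7} = (−1)^118 = +1.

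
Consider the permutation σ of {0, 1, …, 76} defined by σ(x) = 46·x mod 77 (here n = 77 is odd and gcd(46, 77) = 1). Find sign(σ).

-1

Orbit of 57 under x↦46x: [57, 4, 30, 71, 32, 9, 29]… (length divides ord_77(46)).
The orbit structure of x ↦ 46x mod 77: 6 orbits of sizes [30, 30, 10, 3, 3, 1].
n − c = 77 − 6 = 71; sign = (−1)^71 = -1.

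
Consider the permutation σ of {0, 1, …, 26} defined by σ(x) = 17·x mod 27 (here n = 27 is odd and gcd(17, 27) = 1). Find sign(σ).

Start at x=10: 10 → 8 → 1 → 17 → 19 → 26 → 10 (one orbit).
The orbit structure of x ↦ 17x mod 27: 8 orbits of sizes [6, 6, 6, 2, 2, 2, 2, 1].
sign(π) = (−1)^{n − #cycles} = (−1)^{27−8} = (−1)^19 = -1.
Check: (17/27) = -1 by Zolotarev.

-1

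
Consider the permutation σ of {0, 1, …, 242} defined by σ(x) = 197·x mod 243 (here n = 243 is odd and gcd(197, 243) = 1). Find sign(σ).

Trace 64: π^k(64) = [64, 215, 73, 44, 163, 35, 91] for k=0..6.
Decompose π into cycles: lengths [54, 54, 54, 18, 18, 18, 6, 6, 6, 2, 2, 2, 2, 1] (14 cycles, including the fixed point 0).
With 14 cycles on 243 points, sign = (−1)^{243−14} = -1.

-1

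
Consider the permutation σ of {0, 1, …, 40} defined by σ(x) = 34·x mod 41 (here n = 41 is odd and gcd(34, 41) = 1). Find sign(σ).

-1

Trace 9: π^k(9) = [9, 19, 31, 29, 2, 27, 16] for k=0..6.
π_34 has 2 disjoint cycles with lengths [40, 1] on {0,…,40}.
Σ(ℓ_i−1) = 41−2 = 39; sign = (−1)^39 = -1.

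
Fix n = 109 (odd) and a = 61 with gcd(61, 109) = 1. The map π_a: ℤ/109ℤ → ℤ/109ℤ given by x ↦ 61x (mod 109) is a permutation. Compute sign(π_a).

+1

Orbit of 38 under x↦61x: [38, 29, 25, 108, 48, 94, 66]… (length divides ord_109(61)).
Decompose π into cycles: lengths [54, 54, 1] (3 cycles, including the fixed point 0).
sign(π) = (−1)^{n − #cycles} = (−1)^{109−3} = (−1)^106 = +1.
Zolotarev: (61|109) = +1, matching the cycle-count sign.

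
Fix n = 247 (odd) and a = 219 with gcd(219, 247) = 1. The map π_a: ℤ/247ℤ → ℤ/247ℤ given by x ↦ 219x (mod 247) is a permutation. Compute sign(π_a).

+1

Trace 1: π^k(1) = [1, 219, 43, 31, 120, 98, 220] for k=0..6.
Decompose π into cycles: lengths [36, 36, 36, 36, 36, 36, 18, 12, 1] (9 cycles, including the fixed point 0).
n − c = 247 − 9 = 238; sign = (−1)^238 = +1.
Zolotarev: (219|247) = +1, matching the cycle-count sign.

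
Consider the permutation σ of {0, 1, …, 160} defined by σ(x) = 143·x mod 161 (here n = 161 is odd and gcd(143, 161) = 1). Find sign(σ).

+1

Orbit of 143 under x↦143x: [143, 2, 125, 4, 89, 8, 17]… (length divides ord_161(143)).
Cycle type of π: 66×2 + 22 + 6 + 1; total 5 cycles.
With 5 cycles on 161 points, sign = (−1)^{161−5} = +1.
Via Zolotarev, sign(π_{143}) = (143|161) = +1.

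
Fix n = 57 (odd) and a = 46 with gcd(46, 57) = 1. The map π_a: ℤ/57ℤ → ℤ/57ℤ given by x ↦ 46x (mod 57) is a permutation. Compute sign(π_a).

-1

Orbit of 1 under x↦46x: [1, 46, 7, 37, 49, 31]… (length divides ord_57(46)).
Decompose π into cycles: lengths [6, 6, 6, 6, 6, 6, 6, 6, 6, 1, 1, 1] (12 cycles, including the fixed point 0).
With 12 cycles on 57 points, sign = (−1)^{57−12} = -1.
Via Zolotarev, sign(π_{46}) = (46|57) = -1.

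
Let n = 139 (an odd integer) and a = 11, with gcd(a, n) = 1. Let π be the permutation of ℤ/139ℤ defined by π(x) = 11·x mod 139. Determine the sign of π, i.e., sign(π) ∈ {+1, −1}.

+1

Trace 116: π^k(116) = [116, 25, 136, 106, 54, 38, 1] for k=0..6.
3 cycles of lengths [69, 69, 1].
139 − 3 = 136 transpositions; sign(π) = (−1)^136 = +1.
(11|139)_J = +1 (Zolotarev's lemma cross-check).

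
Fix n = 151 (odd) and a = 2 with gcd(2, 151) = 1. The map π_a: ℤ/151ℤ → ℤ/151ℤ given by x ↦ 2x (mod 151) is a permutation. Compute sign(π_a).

+1

Trace 105: π^k(105) = [105, 59, 118, 85, 19, 38, 76] for k=0..6.
Cycle type of π: 15×10 + 1; total 11 cycles.
sign(π) = (−1)^{n − #cycles} = (−1)^{151−11} = (−1)^140 = +1.
Zolotarev: (2|151) = +1, matching the cycle-count sign.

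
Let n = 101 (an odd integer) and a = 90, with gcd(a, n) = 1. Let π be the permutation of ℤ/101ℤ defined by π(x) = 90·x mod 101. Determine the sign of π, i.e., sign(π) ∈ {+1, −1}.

-1

Orbit of 98 under x↦90x: [98, 33, 41, 54, 12, 70, 38]… (length divides ord_101(90)).
Cycle lengths of π_90 on ℤ/101ℤ: [100, 1]; 2 cycles in total.
n − c = 101 − 2 = 99; sign = (−1)^99 = -1.
(90|101)_J = -1 (Zolotarev's lemma cross-check).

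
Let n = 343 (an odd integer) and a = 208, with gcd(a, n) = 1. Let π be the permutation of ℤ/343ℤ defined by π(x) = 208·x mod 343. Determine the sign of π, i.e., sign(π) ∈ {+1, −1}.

-1

Trace 229: π^k(229) = [229, 298, 244, 331, 248, 134, 89] for k=0..6.
Cycle type of π: 294 + 42 + 6 + 1; total 4 cycles.
sign(π) = (−1)^{n − #cycles} = (−1)^{343−4} = (−1)^339 = -1.
Zolotarev: (208|343) = -1, matching the cycle-count sign.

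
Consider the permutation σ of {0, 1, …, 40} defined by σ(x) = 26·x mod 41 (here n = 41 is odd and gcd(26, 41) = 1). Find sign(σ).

-1

Orbit of 17 under x↦26x: [17, 32, 12, 25, 35, 8, 3]… (length divides ord_41(26)).
π_26 has 2 disjoint cycles with lengths [40, 1] on {0,…,40}.
2 cycles on 41: each ℓ→(−1)^(ℓ−1), product (−1)^39 = -1.
(26|41)_J = -1 (Zolotarev's lemma cross-check).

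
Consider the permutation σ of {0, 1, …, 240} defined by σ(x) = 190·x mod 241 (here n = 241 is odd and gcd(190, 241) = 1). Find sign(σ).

Orbit of 32 under x↦190x: [32, 55, 87, 142, 229, 130, 118]… (length divides ord_241(190)).
2 cycles of lengths [240, 1].
sign(π) = (−1)^{n − #cycles} = (−1)^{241−2} = (−1)^239 = -1.

-1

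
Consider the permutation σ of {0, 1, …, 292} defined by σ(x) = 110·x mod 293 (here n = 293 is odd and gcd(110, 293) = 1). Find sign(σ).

Orbit of 15 under x↦110x: [15, 185, 133, 273, 144, 18, 222]… (length divides ord_293(110)).
Cycle lengths of π_110 on ℤ/293ℤ: [292, 1]; 2 cycles in total.
sign(π) = (−1)^{n − #cycles} = (−1)^{293−2} = (−1)^291 = -1.

-1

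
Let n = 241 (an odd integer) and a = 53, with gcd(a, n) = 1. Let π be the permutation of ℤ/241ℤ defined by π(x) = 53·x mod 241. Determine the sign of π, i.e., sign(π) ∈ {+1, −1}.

+1

Trace 3: π^k(3) = [3, 159, 233, 58, 182, 6, 77] for k=0..6.
The orbit structure of x ↦ 53x mod 241: 3 orbits of sizes [120, 120, 1].
Σ(ℓ_i−1) = 241−3 = 238; sign = (−1)^238 = +1.
Via Zolotarev, sign(π_{53}) = (53|241) = +1.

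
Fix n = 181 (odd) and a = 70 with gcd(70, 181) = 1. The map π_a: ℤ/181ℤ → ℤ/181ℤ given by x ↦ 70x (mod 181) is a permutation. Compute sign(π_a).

+1

Trace 25: π^k(25) = [25, 121, 144, 125, 62, 177, 82] for k=0..6.
5 cycles of lengths [45, 45, 45, 45, 1].
sign(π) = (−1)^{n − #cycles} = (−1)^{181−5} = (−1)^176 = +1.
The Jacobi symbol (70|181) = +1 (Zolotarev) agrees.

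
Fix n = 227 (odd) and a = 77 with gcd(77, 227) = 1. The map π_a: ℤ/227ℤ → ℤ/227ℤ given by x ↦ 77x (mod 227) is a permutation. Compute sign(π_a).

Orbit of 166 under x↦77x: [166, 70, 169, 74, 23, 182, 167]… (length divides ord_227(77)).
The orbit structure of x ↦ 77x mod 227: 3 orbits of sizes [113, 113, 1].
sign(π) = (−1)^{n − #cycles} = (−1)^{227−3} = (−1)^224 = +1.
(77|227)_J = +1 (Zolotarev's lemma cross-check).

+1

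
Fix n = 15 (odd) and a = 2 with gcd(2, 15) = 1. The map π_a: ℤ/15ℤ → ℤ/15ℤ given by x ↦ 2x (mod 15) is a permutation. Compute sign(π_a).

+1

Start at x=2: 2 → 4 → 8 → 1 → 2 (one orbit).
π_2 has 5 disjoint cycles with lengths [4, 4, 4, 2, 1] on {0,…,14}.
15 − 5 = 10 transpositions; sign(π) = (−1)^10 = +1.
Zolotarev: (2|15) = +1, matching the cycle-count sign.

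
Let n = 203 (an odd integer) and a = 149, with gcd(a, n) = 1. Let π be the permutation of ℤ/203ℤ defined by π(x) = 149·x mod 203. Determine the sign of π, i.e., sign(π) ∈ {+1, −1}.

+1

Start at x=23: 23 → 179 → 78 → 51 → 88 → 120 → 16 → … (one orbit).
π_149 has 9 disjoint cycles with lengths [42, 42, 42, 42, 14, 14, 3, 3, 1] on {0,…,202}.
sign(π) = (−1)^{n − #cycles} = (−1)^{203−9} = (−1)^194 = +1.
Zolotarev: (149|203) = +1, matching the cycle-count sign.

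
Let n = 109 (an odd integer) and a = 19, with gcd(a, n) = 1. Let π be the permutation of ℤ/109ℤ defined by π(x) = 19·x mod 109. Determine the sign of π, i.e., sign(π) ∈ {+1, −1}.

Trace 45: π^k(45) = [45, 92, 4, 76, 27, 77, 46] for k=0..6.
The orbit structure of x ↦ 19x mod 109: 4 orbits of sizes [36, 36, 36, 1].
4 cycles on 109: each ℓ→(−1)^(ℓ−1), product (−1)^105 = -1.

-1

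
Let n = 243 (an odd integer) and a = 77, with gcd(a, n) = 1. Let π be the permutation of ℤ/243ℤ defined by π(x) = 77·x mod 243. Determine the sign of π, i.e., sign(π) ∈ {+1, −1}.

Start at x=124: 124 → 71 → 121 → 83 → 73 → 32 → 34 → … (one orbit).
π_77 has 6 disjoint cycles with lengths [162, 54, 18, 6, 2, 1] on {0,…,242}.
243 − 6 = 237 transpositions; sign(π) = (−1)^237 = -1.

-1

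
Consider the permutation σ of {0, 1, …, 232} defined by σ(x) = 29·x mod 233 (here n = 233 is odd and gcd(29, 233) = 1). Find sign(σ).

Trace 58: π^k(58) = [58, 51, 81, 19, 85, 135, 187] for k=0..6.
Cycle lengths of π_29 on ℤ/233ℤ: [58, 58, 58, 58, 1]; 5 cycles in total.
sign(π) = (−1)^{n − #cycles} = (−1)^{233−5} = (−1)^228 = +1.

+1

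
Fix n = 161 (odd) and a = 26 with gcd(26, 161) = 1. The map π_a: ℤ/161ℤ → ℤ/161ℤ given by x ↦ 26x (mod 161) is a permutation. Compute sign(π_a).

-1

Start at x=39: 39 → 48 → 121 → 87 → 8 → 47 → 95 → … (one orbit).
Cycle type of π: 66×2 + 11×2 + 6 + 1; total 6 cycles.
6 cycles on 161: each ℓ→(−1)^(ℓ−1), product (−1)^155 = -1.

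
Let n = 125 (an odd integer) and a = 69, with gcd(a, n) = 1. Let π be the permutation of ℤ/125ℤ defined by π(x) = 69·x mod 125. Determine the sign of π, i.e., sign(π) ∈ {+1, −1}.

+1

Orbit of 59 under x↦69x: [59, 71, 24, 31, 14, 91, 29]… (length divides ord_125(69)).
π_69 has 7 disjoint cycles with lengths [50, 50, 10, 10, 2, 2, 1] on {0,…,124}.
With 7 cycles on 125 points, sign = (−1)^{125−7} = +1.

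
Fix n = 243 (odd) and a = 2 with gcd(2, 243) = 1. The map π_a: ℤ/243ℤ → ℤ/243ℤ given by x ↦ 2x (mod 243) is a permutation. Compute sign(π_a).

Orbit of 88 under x↦2x: [88, 176, 109, 218, 193, 143, 43]… (length divides ord_243(2)).
6 cycles of lengths [162, 54, 18, 6, 2, 1].
n − c = 243 − 6 = 237; sign = (−1)^237 = -1.
The Jacobi symbol (2|243) = -1 (Zolotarev) agrees.

-1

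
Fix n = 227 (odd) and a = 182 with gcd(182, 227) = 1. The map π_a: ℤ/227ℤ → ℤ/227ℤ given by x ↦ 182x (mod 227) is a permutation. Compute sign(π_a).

+1

Orbit of 70 under x↦182x: [70, 28, 102, 177, 207, 219, 133]… (length divides ord_227(182)).
The orbit structure of x ↦ 182x mod 227: 3 orbits of sizes [113, 113, 1].
3 cycles on 227: each ℓ→(−1)^(ℓ−1), product (−1)^224 = +1.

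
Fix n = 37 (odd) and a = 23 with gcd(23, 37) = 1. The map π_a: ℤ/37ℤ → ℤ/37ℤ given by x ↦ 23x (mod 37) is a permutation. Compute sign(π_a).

-1

Trace 36: π^k(36) = [36, 14, 26, 6, 27, 29, 1] for k=0..6.
The orbit structure of x ↦ 23x mod 37: 4 orbits of sizes [12, 12, 12, 1].
4 cycles on 37: each ℓ→(−1)^(ℓ−1), product (−1)^33 = -1.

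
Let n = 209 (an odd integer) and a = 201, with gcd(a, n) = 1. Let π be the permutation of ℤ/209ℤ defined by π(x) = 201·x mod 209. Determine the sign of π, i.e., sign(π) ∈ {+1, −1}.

Trace 144: π^k(144) = [144, 102, 20, 49, 26, 1, 201] for k=0..6.
π_201 has 21 disjoint cycles with lengths [15, 15, 15, 15, 15, 15, 15, 15, 15, 15, 15, 15, 5, 5, 3, 3, 3, 3, 3, 3, 1] on {0,…,208}.
21 cycles on 209: each ℓ→(−1)^(ℓ−1), product (−1)^188 = +1.

+1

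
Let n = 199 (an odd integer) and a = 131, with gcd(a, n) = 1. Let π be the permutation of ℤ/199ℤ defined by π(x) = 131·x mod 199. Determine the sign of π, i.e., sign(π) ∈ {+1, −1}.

+1

Orbit of 140 under x↦131x: [140, 32, 13, 111, 14, 43, 61]… (length divides ord_199(131)).
π_131 has 3 disjoint cycles with lengths [99, 99, 1] on {0,…,198}.
n − c = 199 − 3 = 196; sign = (−1)^196 = +1.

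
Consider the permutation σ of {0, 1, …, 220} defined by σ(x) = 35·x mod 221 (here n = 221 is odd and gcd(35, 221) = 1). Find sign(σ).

+1

Trace 1: π^k(1) = [1, 35, 120] for k=0..2.
The orbit structure of x ↦ 35x mod 221: 85 orbits of sizes [3, 3, 3, 3, 3, 3, 3, 3, 3, 3, 3, 3, 3, 3, 3, 3, 3, 3, 3, 3, 3, 3, 3, 3, 3, 3, 3, 3, 3, 3, 3, 3, 3, 3, 3, 3, 3, 3, 3, 3, 3, 3, 3, 3, 3, 3, 3, 3, 3, 3, 3, 3, 3, 3, 3, 3, 3, 3, 3, 3, 3, 3, 3, 3, 3, 3, 3, 3, 1, 1, 1, 1, 1, 1, 1, 1, 1, 1, 1, 1, 1, 1, 1, 1, 1].
Σ(ℓ_i−1) = 221−85 = 136; sign = (−1)^136 = +1.
The Jacobi symbol (35|221) = +1 (Zolotarev) agrees.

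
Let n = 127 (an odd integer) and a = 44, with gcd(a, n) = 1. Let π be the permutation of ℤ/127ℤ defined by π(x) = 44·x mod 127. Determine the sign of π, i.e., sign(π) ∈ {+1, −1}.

+1

Trace 19: π^k(19) = [19, 74, 81, 8, 98, 121, 117] for k=0..6.
Cycle lengths of π_44 on ℤ/127ℤ: [63, 63, 1]; 3 cycles in total.
n − c = 127 − 3 = 124; sign = (−1)^124 = +1.
The Jacobi symbol (44|127) = +1 (Zolotarev) agrees.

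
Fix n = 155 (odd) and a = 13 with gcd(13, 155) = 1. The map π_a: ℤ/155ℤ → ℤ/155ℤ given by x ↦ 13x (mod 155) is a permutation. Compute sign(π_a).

Start at x=51: 51 → 43 → 94 → 137 → 76 → 58 → 134 → … (one orbit).
The orbit structure of x ↦ 13x mod 155: 5 orbits of sizes [60, 60, 30, 4, 1].
sign(π) = (−1)^{n − #cycles} = (−1)^{155−5} = (−1)^150 = +1.

+1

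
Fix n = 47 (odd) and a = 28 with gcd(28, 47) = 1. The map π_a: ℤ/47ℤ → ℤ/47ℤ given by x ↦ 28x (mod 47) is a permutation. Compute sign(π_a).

Trace 27: π^k(27) = [27, 4, 18, 34, 12, 7, 8] for k=0..6.
3 cycles of lengths [23, 23, 1].
47 − 3 = 44 transpositions; sign(π) = (−1)^44 = +1.

+1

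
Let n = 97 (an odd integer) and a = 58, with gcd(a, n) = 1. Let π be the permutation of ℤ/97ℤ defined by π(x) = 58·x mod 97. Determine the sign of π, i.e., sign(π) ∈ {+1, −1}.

Orbit of 7 under x↦58x: [7, 18, 74, 24, 34, 32, 13]… (length divides ord_97(58)).
Cycle lengths of π_58 on ℤ/97ℤ: [96, 1]; 2 cycles in total.
sign(π) = (−1)^{n − #cycles} = (−1)^{97−2} = (−1)^95 = -1.

-1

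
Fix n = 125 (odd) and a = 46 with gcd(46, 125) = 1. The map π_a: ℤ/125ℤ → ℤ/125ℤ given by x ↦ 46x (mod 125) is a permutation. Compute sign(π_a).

+1

Trace 21: π^k(21) = [21, 91, 61, 56, 76, 121, 66] for k=0..6.
Decompose π into cycles: lengths [25, 25, 25, 25, 5, 5, 5, 5, 1, 1, 1, 1, 1] (13 cycles, including the fixed point 0).
With 13 cycles on 125 points, sign = (−1)^{125−13} = +1.
Zolotarev: (46|125) = +1, matching the cycle-count sign.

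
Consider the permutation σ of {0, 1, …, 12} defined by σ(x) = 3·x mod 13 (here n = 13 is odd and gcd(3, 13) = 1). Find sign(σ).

+1

Trace 9: π^k(9) = [9, 1, 3] for k=0..2.
5 cycles of lengths [3, 3, 3, 3, 1].
5 cycles on 13: each ℓ→(−1)^(ℓ−1), product (−1)^8 = +1.
(3|13)_J = +1 (Zolotarev's lemma cross-check).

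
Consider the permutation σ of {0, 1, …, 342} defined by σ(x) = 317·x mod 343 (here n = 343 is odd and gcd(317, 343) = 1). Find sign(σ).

Trace 221: π^k(221) = [221, 85, 191, 179, 148, 268, 235] for k=0..6.
7 cycles of lengths [147, 147, 21, 21, 3, 3, 1].
Σ(ℓ_i−1) = 343−7 = 336; sign = (−1)^336 = +1.
The Jacobi symbol (317|343) = +1 (Zolotarev) agrees.

+1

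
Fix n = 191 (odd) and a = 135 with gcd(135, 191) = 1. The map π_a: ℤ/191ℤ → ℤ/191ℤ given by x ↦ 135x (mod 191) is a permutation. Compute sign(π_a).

+1

Start at x=133: 133 → 1 → 135 → 80 → 104 → 97 → 107 → … (one orbit).
π_135 has 3 disjoint cycles with lengths [95, 95, 1] on {0,…,190}.
3 cycles on 191: each ℓ→(−1)^(ℓ−1), product (−1)^188 = +1.
(135|191)_J = +1 (Zolotarev's lemma cross-check).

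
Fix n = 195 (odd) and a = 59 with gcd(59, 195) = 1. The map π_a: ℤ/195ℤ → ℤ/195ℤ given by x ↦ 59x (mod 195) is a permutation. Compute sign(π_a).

Orbit of 166 under x↦59x: [166, 44, 61, 89, 181, 149, 16]… (length divides ord_195(59)).
The orbit structure of x ↦ 59x mod 195: 23 orbits of sizes [12, 12, 12, 12, 12, 12, 12, 12, 12, 12, 12, 12, 12, 12, 12, 2, 2, 2, 2, 2, 2, 2, 1].
23 cycles on 195: each ℓ→(−1)^(ℓ−1), product (−1)^172 = +1.

+1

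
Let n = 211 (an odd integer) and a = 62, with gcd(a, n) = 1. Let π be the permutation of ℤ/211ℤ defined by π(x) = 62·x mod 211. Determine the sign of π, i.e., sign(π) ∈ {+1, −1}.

Trace 34: π^k(34) = [34, 209, 87, 119, 204, 199, 100] for k=0..6.
3 cycles of lengths [105, 105, 1].
n − c = 211 − 3 = 208; sign = (−1)^208 = +1.
Zolotarev: (62|211) = +1, matching the cycle-count sign.

+1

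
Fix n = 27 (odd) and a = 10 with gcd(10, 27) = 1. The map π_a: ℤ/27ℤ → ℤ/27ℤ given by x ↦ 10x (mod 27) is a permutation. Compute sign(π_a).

+1

Trace 19: π^k(19) = [19, 1, 10] for k=0..2.
Cycle lengths of π_10 on ℤ/27ℤ: [3, 3, 3, 3, 3, 3, 1, 1, 1, 1, 1, 1, 1, 1, 1]; 15 cycles in total.
Σ(ℓ_i−1) = 27−15 = 12; sign = (−1)^12 = +1.
Check: (10/27) = +1 by Zolotarev.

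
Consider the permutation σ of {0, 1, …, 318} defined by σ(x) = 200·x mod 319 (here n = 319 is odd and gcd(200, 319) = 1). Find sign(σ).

+1

Orbit of 182 under x↦200x: [182, 34, 101, 103, 184, 115, 32]… (length divides ord_319(200)).
The orbit structure of x ↦ 200x mod 319: 5 orbits of sizes [140, 140, 28, 10, 1].
Σ(ℓ_i−1) = 319−5 = 314; sign = (−1)^314 = +1.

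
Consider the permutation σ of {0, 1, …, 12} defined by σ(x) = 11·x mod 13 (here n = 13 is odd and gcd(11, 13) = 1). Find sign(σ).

Start at x=6: 6 → 1 → 11 → 4 → 5 → 3 → 7 → … (one orbit).
The orbit structure of x ↦ 11x mod 13: 2 orbits of sizes [12, 1].
13 − 2 = 11 transpositions; sign(π) = (−1)^11 = -1.
(11|13)_J = -1 (Zolotarev's lemma cross-check).

-1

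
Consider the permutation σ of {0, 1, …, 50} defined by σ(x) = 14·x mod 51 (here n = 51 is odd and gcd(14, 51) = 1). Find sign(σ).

Start at x=43: 43 → 41 → 13 → 29 → 49 → 23 → 16 → … (one orbit).
π_14 has 5 disjoint cycles with lengths [16, 16, 16, 2, 1] on {0,…,50}.
5 cycles on 51: each ℓ→(−1)^(ℓ−1), product (−1)^46 = +1.

+1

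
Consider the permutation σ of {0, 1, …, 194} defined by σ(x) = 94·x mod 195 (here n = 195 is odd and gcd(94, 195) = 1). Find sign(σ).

+1

Start at x=139: 139 → 1 → 94 → 61 → 79 → 16 → 139 (one orbit).
π_94 has 45 disjoint cycles with lengths [6, 6, 6, 6, 6, 6, 6, 6, 6, 6, 6, 6, 6, 6, 6, 6, 6, 6, 6, 6, 6, 6, 6, 6, 3, 3, 3, 3, 3, 3, 3, 3, 3, 3, 3, 3, 2, 2, 2, 2, 2, 2, 1, 1, 1] on {0,…,194}.
195 − 45 = 150 transpositions; sign(π) = (−1)^150 = +1.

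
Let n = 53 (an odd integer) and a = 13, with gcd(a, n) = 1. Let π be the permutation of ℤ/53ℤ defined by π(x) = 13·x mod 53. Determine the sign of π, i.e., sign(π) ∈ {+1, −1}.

Trace 46: π^k(46) = [46, 15, 36, 44, 42, 16, 49] for k=0..6.
The orbit structure of x ↦ 13x mod 53: 5 orbits of sizes [13, 13, 13, 13, 1].
sign(π) = (−1)^{n − #cycles} = (−1)^{53−5} = (−1)^48 = +1.

+1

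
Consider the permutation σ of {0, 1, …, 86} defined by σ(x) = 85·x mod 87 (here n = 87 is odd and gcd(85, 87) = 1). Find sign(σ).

-1

Trace 40: π^k(40) = [40, 7, 73, 28, 31, 25, 37] for k=0..6.
π_85 has 6 disjoint cycles with lengths [28, 28, 28, 1, 1, 1] on {0,…,86}.
With 6 cycles on 87 points, sign = (−1)^{87−6} = -1.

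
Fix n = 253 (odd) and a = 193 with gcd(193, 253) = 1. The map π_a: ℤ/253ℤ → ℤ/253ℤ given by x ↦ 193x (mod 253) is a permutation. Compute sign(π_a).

Trace 141: π^k(141) = [141, 142, 82, 140, 202, 24, 78] for k=0..6.
Cycle lengths of π_193 on ℤ/253ℤ: [110, 110, 11, 11, 10, 1]; 6 cycles in total.
n − c = 253 − 6 = 247; sign = (−1)^247 = -1.
Zolotarev: (193|253) = -1, matching the cycle-count sign.

-1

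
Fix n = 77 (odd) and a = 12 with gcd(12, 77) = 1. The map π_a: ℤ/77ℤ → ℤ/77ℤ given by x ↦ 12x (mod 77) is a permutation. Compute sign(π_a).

-1

Trace 45: π^k(45) = [45, 1, 12, 67, 34, 23] for k=0..5.
The orbit structure of x ↦ 12x mod 77: 22 orbits of sizes [6, 6, 6, 6, 6, 6, 6, 6, 6, 6, 6, 1, 1, 1, 1, 1, 1, 1, 1, 1, 1, 1].
22 cycles on 77: each ℓ→(−1)^(ℓ−1), product (−1)^55 = -1.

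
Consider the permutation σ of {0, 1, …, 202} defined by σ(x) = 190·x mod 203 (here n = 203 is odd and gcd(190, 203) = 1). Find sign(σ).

+1

Trace 169: π^k(169) = [169, 36, 141, 197, 78, 1, 190] for k=0..6.
35 cycles of lengths [7, 7, 7, 7, 7, 7, 7, 7, 7, 7, 7, 7, 7, 7, 7, 7, 7, 7, 7, 7, 7, 7, 7, 7, 7, 7, 7, 7, 1, 1, 1, 1, 1, 1, 1].
35 cycles on 203: each ℓ→(−1)^(ℓ−1), product (−1)^168 = +1.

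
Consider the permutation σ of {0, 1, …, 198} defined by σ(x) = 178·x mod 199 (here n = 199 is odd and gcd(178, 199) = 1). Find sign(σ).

Start at x=58: 58 → 175 → 106 → 162 → 180 → 1 → 178 → … (one orbit).
The orbit structure of x ↦ 178x mod 199: 23 orbits of sizes [9, 9, 9, 9, 9, 9, 9, 9, 9, 9, 9, 9, 9, 9, 9, 9, 9, 9, 9, 9, 9, 9, 1].
23 cycles on 199: each ℓ→(−1)^(ℓ−1), product (−1)^176 = +1.

+1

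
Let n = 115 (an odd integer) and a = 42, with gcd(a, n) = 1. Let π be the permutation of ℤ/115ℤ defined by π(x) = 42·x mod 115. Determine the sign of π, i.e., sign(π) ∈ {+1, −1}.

+1

Start at x=24: 24 → 88 → 16 → 97 → 49 → 103 → 71 → … (one orbit).
Cycle type of π: 44×2 + 22 + 4 + 1; total 5 cycles.
n − c = 115 − 5 = 110; sign = (−1)^110 = +1.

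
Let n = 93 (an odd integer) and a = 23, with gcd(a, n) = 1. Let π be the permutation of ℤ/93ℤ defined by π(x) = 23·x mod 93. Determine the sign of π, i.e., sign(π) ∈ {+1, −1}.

Start at x=29: 29 → 16 → 89 → 1 → 23 → 64 → 77 → … (one orbit).
Decompose π into cycles: lengths [10, 10, 10, 10, 10, 10, 10, 10, 10, 2, 1] (11 cycles, including the fixed point 0).
93 − 11 = 82 transpositions; sign(π) = (−1)^82 = +1.

+1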